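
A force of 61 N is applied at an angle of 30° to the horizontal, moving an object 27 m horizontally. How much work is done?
W = Fd cosθ = 61×27×cos(30°) = 1426.3 J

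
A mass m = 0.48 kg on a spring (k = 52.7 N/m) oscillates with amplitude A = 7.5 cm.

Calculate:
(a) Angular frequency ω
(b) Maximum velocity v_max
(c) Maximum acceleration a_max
ω = √(k/m) = √(52.7/0.48) = 10.48 rad/s
v_max = ωA = 10.48×0.075 = 0.7859 m/s
a_max = ω²A = 10.48²×0.075 = 8.234 m/s²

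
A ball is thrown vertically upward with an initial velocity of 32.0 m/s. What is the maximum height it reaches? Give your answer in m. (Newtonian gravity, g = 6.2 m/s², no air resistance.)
h_max = v₀²/(2g) = 82.58 m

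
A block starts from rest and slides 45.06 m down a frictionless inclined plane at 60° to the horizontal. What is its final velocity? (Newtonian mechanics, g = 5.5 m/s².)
a = g sin(θ) = 5.5 × sin(60°) = 4.76 m/s²
v = √(2ad) = √(2 × 4.76 × 45.06) = 20.72 m/s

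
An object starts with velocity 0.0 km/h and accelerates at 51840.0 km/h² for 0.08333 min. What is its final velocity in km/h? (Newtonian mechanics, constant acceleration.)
v = v₀ + at (with unit conversion) = 72.0 km/h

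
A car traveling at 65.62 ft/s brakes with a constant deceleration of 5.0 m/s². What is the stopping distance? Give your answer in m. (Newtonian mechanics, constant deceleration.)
d = v₀² / (2a) (with unit conversion) = 40.0 m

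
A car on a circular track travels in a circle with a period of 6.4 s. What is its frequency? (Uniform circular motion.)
f = 1/T = 1/6.4 = 0.1562 Hz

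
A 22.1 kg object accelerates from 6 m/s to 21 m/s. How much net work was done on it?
W_net = ΔKE = ½m(v₂² − v₁²) = ½×22.1×(21² − 6²) = 4475.25 J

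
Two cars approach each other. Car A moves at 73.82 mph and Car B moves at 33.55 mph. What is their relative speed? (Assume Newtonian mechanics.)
v_rel = v_A + v_B = 73.82 + 33.55 = 107.4 mph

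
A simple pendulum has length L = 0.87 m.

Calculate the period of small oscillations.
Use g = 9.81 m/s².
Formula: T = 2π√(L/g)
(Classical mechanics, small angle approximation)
T = 2π√(L/g) = 2π√(0.87/9.81) = 1.871 s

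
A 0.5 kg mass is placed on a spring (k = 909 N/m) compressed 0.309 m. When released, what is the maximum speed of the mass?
½kx² = ½mv² → v = x√(k/m) = 0.309×√(909/0.5) = 13.18 m/s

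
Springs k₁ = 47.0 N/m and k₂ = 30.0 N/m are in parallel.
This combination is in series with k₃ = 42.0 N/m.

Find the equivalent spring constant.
k₁₂ = k₁ + k₂ = 77 N/m (parallel)
1/k_eq = 1/k₁₂ + 1/k₃ → k_eq = 27.18 N/m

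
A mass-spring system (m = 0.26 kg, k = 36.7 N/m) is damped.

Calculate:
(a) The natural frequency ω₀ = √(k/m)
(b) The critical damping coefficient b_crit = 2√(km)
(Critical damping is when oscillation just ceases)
ω₀ = √(k/m) = √(36.7/0.26) = 11.88 rad/s
b_crit = 2√(km) = 2√(36.7×0.26) = 6.178 kg/s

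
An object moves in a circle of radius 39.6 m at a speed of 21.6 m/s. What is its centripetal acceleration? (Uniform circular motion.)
a_c = v²/r = 21.6²/39.6 = 466.56/39.6 = 11.78 m/s²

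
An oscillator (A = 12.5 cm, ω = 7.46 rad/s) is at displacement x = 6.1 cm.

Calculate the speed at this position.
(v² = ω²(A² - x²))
v = ω√(A² − x²) = 7.46×√(0.125² − 0.061²) = 0.8139 m/s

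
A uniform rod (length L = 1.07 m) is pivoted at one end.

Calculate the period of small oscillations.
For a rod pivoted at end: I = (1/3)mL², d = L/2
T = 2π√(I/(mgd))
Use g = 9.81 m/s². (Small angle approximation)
I/m = (1/3)L² = 0.3816 m²; d = L/2 = 0.535 m
T = 2π√(I/(mgd)) = 2π√(0.3816/(9.81×0.535)) = 1.694 s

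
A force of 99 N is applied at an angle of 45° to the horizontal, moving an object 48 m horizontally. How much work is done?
W = Fd cosθ = 99×48×cos(45°) = 3360.2 J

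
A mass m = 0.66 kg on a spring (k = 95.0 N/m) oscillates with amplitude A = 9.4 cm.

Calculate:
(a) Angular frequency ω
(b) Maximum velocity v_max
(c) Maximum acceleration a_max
ω = √(k/m) = √(95.0/0.66) = 12 rad/s
v_max = ωA = 12×0.094 = 1.128 m/s
a_max = ω²A = 12²×0.094 = 13.53 m/s²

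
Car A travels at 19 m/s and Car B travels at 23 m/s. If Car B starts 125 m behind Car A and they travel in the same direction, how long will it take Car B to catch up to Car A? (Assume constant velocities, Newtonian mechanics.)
Relative speed: v_rel = 23 - 19 = 4 m/s
Time to catch: t = d₀/v_rel = 125/4 = 31.25 s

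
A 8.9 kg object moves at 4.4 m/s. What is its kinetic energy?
KE = ½mv² = ½×8.9×4.4² = 86.152 J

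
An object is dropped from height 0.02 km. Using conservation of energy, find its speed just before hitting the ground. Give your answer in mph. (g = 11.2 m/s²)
mgh = ½mv² → v = √(2gh) = √(2×11.2×20) = 21.17 m/s = 47.35 mph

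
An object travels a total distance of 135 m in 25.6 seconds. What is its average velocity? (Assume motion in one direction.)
v_avg = Δd / Δt = 135 / 25.6 = 5.27 m/s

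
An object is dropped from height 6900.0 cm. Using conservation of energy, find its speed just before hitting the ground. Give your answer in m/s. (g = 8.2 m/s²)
mgh = ½mv² → v = √(2gh) = √(2×8.2×69) = 33.64 m/s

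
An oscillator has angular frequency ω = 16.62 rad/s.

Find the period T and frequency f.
T = 2π/ω = 2π/16.62 = 0.378 s; f = ω/2π = 2.645 Hz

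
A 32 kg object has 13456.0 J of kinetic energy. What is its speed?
KE = ½mv² → v = √(2KE/m) = √(2×13456.0/32) = 29.0 m/s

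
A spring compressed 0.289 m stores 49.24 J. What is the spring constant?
PE = ½kx² → k = 2PE/x² = 2×49.24/0.289² = 1179.0 N/m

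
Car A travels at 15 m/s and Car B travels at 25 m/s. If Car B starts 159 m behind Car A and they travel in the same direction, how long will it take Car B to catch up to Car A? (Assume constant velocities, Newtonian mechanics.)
Relative speed: v_rel = 25 - 15 = 10 m/s
Time to catch: t = d₀/v_rel = 159/10 = 15.9 s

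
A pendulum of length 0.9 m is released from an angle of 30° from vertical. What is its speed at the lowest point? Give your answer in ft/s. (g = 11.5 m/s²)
h = L(1 − cosθ) = 0.9×(1 − cos30°) = 0.1206 m
v = √(2gh) = √(2×11.5×0.1206) = 1.665 m/s = 5.464 ft/s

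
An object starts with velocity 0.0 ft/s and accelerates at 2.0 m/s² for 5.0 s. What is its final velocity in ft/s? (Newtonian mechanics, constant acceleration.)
v = v₀ + at (with unit conversion) = 32.81 ft/s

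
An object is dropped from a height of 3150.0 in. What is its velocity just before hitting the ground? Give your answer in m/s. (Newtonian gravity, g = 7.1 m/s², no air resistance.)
v = √(2gh) (with unit conversion) = 33.71 m/s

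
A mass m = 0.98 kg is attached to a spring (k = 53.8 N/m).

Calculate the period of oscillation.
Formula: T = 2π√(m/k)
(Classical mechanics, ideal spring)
T = 2π√(m/k) = 2π√(0.98/53.8) = 0.848 s; f = 1/T = 1.179 Hz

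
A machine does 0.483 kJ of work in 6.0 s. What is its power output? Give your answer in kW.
P = W/t = 483 J / 6 s = 80.5 W = 0.0805 kW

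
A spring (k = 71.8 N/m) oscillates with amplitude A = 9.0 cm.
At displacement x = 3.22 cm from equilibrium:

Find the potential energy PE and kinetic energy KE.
E_total = ½kA² = ½×71.8×(0.09)² = 0.2908 J
PE = ½kx² = ½×71.8×(0.0322)² = 0.03722 J
KE = E_total − PE = 0.2536 J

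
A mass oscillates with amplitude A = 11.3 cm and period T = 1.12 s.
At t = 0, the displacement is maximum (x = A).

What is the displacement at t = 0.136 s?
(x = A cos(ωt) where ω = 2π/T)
ω = 2π/T = 2π/1.12 = 5.61 rad/s
x = A cos(ωt) = 11.3×cos(5.61×0.136) = 8.168 cm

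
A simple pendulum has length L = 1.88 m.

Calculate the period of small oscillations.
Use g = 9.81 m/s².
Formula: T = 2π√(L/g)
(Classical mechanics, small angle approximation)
T = 2π√(L/g) = 2π√(1.88/9.81) = 2.751 s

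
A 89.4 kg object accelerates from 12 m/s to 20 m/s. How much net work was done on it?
W_net = ΔKE = ½m(v₂² − v₁²) = ½×89.4×(20² − 12²) = 11443.2 J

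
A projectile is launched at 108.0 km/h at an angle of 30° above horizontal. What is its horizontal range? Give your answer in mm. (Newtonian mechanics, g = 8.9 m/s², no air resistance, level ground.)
R = v₀² sin(2θ) / g (with unit conversion) = 87580.0 mm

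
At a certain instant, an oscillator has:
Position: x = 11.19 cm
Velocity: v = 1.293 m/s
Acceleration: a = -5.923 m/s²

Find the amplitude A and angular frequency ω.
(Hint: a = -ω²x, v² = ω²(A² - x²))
a = −ω²x → ω = √(|a|/x) = √(5.923/0.1119) = 7.275 rad/s
v² = ω²(A² − x²) → A = √(x² + v²/ω²) = √(0.1119² + 1.293²/7.275²) = 0.21 m = 21 cm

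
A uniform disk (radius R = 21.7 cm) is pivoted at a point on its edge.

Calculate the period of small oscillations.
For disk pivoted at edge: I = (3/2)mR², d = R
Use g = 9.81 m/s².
I/m = (3/2)R² = 0.07063 m²; d = R = 0.217 m
T = 2π√((3/2)R²/(gR)) = 2π√(3R/(2g)) = 1.145 s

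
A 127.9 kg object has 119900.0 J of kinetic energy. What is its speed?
KE = ½mv² → v = √(2KE/m) = √(2×119900.0/127.9) = 43.3 m/s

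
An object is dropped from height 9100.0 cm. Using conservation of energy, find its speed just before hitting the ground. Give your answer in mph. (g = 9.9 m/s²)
mgh = ½mv² → v = √(2gh) = √(2×9.9×91) = 42.45 m/s = 94.95 mph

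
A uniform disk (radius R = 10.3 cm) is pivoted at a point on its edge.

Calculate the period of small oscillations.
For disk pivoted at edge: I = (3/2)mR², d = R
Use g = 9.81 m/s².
I/m = (3/2)R² = 0.01591 m²; d = R = 0.103 m
T = 2π√((3/2)R²/(gR)) = 2π√(3R/(2g)) = 0.7885 s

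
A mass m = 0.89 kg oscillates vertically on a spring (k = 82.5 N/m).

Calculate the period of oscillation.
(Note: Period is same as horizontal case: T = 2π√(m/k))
T = 2π√(m/k) = 2π√(0.89/82.5) = 0.6526 s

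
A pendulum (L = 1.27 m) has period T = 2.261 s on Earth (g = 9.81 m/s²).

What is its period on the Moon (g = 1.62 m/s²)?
T = 2π√(L/g), so T_moon/T_earth = √(g_earth/g_moon)
T_moon = 2π√(1.27/1.62) = 5.563 s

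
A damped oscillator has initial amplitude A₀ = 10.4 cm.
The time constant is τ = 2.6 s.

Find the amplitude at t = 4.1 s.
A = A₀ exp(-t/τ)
A = A₀ exp(−t/τ) = 10.4×exp(−4.1/2.6) = 2.149 cm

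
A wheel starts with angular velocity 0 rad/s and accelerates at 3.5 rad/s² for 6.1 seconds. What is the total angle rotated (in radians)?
θ = ω₀t + ½αt² = 0×6.1 + ½×3.5×6.1² = 65.12 rad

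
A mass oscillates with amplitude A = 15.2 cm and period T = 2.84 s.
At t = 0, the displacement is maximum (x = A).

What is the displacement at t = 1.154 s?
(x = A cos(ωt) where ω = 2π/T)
ω = 2π/T = 2π/2.84 = 2.212 rad/s
x = A cos(ωt) = 15.2×cos(2.212×1.154) = -12.64 cm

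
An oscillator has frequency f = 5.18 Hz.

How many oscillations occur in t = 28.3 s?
n = f×t = 5.18×28.3 = 146.6 oscillations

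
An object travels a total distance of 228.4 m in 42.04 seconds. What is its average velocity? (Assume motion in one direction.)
v_avg = Δd / Δt = 228.4 / 42.04 = 5.43 m/s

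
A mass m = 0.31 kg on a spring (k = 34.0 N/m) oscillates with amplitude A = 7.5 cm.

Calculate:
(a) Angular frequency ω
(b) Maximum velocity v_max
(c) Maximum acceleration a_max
ω = √(k/m) = √(34.0/0.31) = 10.47 rad/s
v_max = ωA = 10.47×0.075 = 0.7855 m/s
a_max = ω²A = 10.47²×0.075 = 8.226 m/s²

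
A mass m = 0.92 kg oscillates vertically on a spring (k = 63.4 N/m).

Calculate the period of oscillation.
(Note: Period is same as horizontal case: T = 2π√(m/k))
T = 2π√(m/k) = 2π√(0.92/63.4) = 0.7569 s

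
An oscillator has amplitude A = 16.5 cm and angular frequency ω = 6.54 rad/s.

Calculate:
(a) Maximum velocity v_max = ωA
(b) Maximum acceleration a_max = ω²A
v_max = ωA = 6.54×0.165 = 1.079 m/s
a_max = ω²A = 6.54²×0.165 = 7.057 m/s²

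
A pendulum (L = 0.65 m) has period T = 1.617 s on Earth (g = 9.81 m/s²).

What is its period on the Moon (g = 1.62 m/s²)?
T = 2π√(L/g), so T_moon/T_earth = √(g_earth/g_moon)
T_moon = 2π√(0.65/1.62) = 3.98 s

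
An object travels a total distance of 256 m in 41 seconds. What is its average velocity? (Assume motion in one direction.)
v_avg = Δd / Δt = 256 / 41 = 6.24 m/s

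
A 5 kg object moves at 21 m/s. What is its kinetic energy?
KE = ½mv² = ½×5×21² = 1102.5 J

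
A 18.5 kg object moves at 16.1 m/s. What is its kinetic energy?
KE = ½mv² = ½×18.5×16.1² = 2397.693 J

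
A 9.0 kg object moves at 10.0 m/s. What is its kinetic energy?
KE = ½mv² = ½×9.0×10.0² = 450.0 J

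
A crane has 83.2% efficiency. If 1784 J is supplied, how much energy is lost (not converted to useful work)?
W_out = η × W_in = 0.832×1784 = 1484.3 J
W_lost = W_in − W_out = 1784 − 1484.3 = 299.71 J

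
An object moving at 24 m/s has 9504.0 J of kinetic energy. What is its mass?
KE = ½mv² → m = 2KE/v² = 2×9504.0/24² = 33.0 kg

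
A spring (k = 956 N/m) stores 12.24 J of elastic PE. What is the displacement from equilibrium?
PE = ½kx² → x = √(2PE/k) = √(2×12.24/956) = 0.16 m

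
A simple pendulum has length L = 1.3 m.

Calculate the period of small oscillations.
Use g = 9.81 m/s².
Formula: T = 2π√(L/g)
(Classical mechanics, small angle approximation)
T = 2π√(L/g) = 2π√(1.3/9.81) = 2.287 s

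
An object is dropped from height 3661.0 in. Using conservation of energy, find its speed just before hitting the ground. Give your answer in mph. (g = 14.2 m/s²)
mgh = ½mv² → v = √(2gh) = √(2×14.2×92.99) = 51.39 m/s = 115.0 mph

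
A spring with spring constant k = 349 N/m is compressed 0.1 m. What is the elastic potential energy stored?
PE = ½kx² = ½×349×0.1² = 1.745 J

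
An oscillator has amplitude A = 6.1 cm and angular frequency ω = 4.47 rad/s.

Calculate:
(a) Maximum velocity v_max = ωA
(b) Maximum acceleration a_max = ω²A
v_max = ωA = 4.47×0.061 = 0.2727 m/s
a_max = ω²A = 4.47²×0.061 = 1.219 m/s²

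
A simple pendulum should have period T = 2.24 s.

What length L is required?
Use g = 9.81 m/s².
T = 2π√(L/g) → L = g(T/2π)² = 9.81×(2.24/2π)² = 1.247 m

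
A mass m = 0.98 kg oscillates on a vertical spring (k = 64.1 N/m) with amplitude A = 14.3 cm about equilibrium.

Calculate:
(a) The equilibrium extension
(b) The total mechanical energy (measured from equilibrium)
x_eq = mg/k = 0.98×9.81/64.1 = 0.15 m = 15 cm
E = ½kA² = ½×64.1×(0.143)² = 0.6554 J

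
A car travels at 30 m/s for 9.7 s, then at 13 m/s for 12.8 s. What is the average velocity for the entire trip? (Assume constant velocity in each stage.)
d₁ = v₁t₁ = 30 × 9.7 = 291 m
d₂ = v₂t₂ = 13 × 12.8 = 166.4 m
d_total = 457.4 m, t_total = 22.5 s
v_avg = d_total/t_total = 457.4/22.5 = 20.33 m/s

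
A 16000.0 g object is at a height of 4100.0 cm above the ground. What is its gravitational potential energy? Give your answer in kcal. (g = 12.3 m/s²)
PE = mgh = 16 kg × 12.3 m/s² × 41 m = 8069 J = 1.928 kcal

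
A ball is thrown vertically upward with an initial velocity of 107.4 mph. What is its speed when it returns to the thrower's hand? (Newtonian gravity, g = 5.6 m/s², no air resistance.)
By conservation of energy, the ball returns at the same speed = 107.4 mph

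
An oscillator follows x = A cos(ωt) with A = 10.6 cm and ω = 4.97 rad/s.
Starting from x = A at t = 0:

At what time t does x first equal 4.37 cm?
cos(ωt) = x/A = 4.37/10.6 = 0.4123
ωt = arccos(0.4123) = 1.146 rad
t = 1.146/4.97 = 0.2306 s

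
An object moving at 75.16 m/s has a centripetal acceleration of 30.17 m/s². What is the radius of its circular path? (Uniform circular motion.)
r = v²/a_c = 75.16²/30.17 = 187.24 m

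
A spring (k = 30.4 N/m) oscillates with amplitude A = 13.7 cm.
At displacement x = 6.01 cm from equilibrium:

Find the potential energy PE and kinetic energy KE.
E_total = ½kA² = ½×30.4×(0.137)² = 0.2853 J
PE = ½kx² = ½×30.4×(0.0601)² = 0.0549 J
KE = E_total − PE = 0.2304 J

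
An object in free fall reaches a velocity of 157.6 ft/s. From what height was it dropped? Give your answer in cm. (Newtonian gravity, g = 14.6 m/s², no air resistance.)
h = v²/(2g) (with unit conversion) = 7902.0 cm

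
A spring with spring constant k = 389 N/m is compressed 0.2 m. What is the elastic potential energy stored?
PE = ½kx² = ½×389×0.2² = 7.78 J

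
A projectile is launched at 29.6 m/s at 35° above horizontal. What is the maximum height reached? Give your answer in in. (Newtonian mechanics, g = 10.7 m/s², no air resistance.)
H = v₀²sin²(θ)/(2g) (with unit conversion) = 530.3 in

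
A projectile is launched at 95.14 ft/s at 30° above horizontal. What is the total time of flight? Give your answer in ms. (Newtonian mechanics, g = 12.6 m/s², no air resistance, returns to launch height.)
T = 2v₀sin(θ)/g (with unit conversion) = 2301.0 ms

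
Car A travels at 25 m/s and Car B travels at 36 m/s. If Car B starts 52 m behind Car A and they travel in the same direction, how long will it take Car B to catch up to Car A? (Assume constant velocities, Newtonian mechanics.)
Relative speed: v_rel = 36 - 25 = 11 m/s
Time to catch: t = d₀/v_rel = 52/11 = 4.73 s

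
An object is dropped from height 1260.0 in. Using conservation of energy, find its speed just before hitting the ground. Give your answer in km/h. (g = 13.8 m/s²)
mgh = ½mv² → v = √(2gh) = √(2×13.8×32) = 29.72 m/s = 107.0 km/h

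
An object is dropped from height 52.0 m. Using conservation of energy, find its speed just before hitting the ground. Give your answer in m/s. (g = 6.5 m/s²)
mgh = ½mv² → v = √(2gh) = √(2×6.5×52) = 26 m/s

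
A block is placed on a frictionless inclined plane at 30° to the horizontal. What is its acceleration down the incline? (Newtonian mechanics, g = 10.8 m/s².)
a = g sin(θ) = 10.8 × sin(30°) = 10.8 × 0.5 = 5.4 m/s²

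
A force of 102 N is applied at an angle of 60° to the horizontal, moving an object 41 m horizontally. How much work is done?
W = Fd cosθ = 102×41×cos(60°) = 2091.0 J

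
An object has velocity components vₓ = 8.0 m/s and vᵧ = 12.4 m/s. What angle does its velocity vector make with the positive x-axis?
θ = arctan(vᵧ/vₓ) = arctan(12.4/8.0) = 57.17°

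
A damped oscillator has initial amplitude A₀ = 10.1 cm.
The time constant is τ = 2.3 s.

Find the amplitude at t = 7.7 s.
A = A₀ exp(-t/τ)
A = A₀ exp(−t/τ) = 10.1×exp(−7.7/2.3) = 0.3551 cm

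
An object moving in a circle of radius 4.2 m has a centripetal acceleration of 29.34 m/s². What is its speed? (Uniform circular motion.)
v = √(a_c × r) = √(29.34 × 4.2) = 11.1 m/s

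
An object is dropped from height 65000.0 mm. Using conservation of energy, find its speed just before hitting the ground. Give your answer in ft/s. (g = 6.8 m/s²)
mgh = ½mv² → v = √(2gh) = √(2×6.8×65) = 29.73 m/s = 97.55 ft/s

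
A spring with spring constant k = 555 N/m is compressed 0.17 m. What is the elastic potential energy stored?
PE = ½kx² = ½×555×0.17² = 8.02 J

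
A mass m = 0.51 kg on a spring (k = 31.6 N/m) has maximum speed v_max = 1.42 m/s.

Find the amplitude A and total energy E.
½mv²_max = ½kA² → A = v_max√(m/k) = 1.42×√(0.51/31.6) = 0.1804 m = 18.04 cm
E = ½mv²_max = ½×0.51×1.42² = 0.5142 J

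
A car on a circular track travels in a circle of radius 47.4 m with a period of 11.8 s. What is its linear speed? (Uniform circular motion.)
v = 2πr/T = 2π×47.4/11.8 = 25.24 m/s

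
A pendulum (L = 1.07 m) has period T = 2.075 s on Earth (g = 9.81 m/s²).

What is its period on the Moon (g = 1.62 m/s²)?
T = 2π√(L/g), so T_moon/T_earth = √(g_earth/g_moon)
T_moon = 2π√(1.07/1.62) = 5.106 s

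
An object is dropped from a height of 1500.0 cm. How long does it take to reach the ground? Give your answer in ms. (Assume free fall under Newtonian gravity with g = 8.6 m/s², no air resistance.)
t = √(2h/g) (with unit conversion) = 1868.0 ms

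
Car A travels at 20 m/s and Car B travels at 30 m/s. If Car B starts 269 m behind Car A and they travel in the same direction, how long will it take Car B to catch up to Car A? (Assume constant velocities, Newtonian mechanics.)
Relative speed: v_rel = 30 - 20 = 10 m/s
Time to catch: t = d₀/v_rel = 269/10 = 26.9 s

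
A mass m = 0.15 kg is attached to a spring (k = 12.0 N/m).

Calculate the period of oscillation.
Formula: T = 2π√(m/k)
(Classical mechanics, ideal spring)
T = 2π√(m/k) = 2π√(0.15/12.0) = 0.7025 s; f = 1/T = 1.424 Hz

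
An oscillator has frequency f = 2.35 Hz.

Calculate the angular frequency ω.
ω = 2πf = 2π×2.35 = 14.77 rad/s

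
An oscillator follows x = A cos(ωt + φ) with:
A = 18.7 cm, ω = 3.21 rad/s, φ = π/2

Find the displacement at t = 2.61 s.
x = A cos(ωt + φ) = 18.7×cos(3.21×2.61 + π/2) = -16.19 cm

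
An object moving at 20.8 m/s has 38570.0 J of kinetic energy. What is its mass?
KE = ½mv² → m = 2KE/v² = 2×38570.0/20.8² = 178.3 kg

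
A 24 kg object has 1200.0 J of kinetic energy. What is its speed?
KE = ½mv² → v = √(2KE/m) = √(2×1200.0/24) = 10.0 m/s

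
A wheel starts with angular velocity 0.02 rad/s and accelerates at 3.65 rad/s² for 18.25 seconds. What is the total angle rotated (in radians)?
θ = ω₀t + ½αt² = 0.02×18.25 + ½×3.65×18.25² = 608.2 rad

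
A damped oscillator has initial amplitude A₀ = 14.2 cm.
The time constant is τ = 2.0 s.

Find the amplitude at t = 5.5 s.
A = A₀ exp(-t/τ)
A = A₀ exp(−t/τ) = 14.2×exp(−5.5/2.0) = 0.9078 cm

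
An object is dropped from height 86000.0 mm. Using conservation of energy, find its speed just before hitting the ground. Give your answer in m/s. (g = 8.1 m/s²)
mgh = ½mv² → v = √(2gh) = √(2×8.1×86) = 37.33 m/s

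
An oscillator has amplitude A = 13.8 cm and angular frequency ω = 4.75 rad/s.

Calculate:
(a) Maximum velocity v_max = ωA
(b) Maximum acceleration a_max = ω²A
v_max = ωA = 4.75×0.138 = 0.6555 m/s
a_max = ω²A = 4.75²×0.138 = 3.114 m/s²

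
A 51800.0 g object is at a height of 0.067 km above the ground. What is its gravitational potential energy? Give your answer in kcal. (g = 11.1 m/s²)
PE = mgh = 51.8 kg × 11.1 m/s² × 67 m = 3.852e+04 J = 9.207 kcal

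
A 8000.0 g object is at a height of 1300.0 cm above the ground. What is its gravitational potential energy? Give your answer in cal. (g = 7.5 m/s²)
PE = mgh = 8 kg × 7.5 m/s² × 13 m = 780 J = 186.4 cal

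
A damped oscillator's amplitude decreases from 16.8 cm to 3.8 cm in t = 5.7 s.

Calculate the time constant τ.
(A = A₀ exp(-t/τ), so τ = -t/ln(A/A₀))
A/A₀ = 3.8/16.8 = 0.2262; ln(A/A₀) = -1.486
τ = −t/ln(A/A₀) = −5.7/-1.486 = 3.835 s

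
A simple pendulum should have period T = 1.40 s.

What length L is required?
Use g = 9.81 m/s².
T = 2π√(L/g) → L = g(T/2π)² = 9.81×(1.4/2π)² = 0.487 m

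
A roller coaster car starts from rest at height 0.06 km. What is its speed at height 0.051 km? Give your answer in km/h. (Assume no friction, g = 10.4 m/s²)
mgh₁ = ½mv₂² + mgh₂ → v₂ = √(2g(h₁−h₂)) = √(2×10.4×(60−51)) = 13.68 m/s = 49.26 km/h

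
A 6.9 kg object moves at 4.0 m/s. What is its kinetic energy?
KE = ½mv² = ½×6.9×4.0² = 55.2 J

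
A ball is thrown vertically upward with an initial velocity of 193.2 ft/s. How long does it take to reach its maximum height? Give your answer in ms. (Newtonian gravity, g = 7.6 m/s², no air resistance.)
t_up = v₀/g (with unit conversion) = 7748.0 ms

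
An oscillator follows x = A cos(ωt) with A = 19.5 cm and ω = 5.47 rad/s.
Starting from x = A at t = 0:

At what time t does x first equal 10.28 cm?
cos(ωt) = x/A = 10.28/19.5 = 0.5272
ωt = arccos(0.5272) = 1.016 rad
t = 1.016/5.47 = 0.1857 s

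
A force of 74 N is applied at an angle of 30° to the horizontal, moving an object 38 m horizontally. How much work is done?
W = Fd cosθ = 74×38×cos(30°) = 2435.3 J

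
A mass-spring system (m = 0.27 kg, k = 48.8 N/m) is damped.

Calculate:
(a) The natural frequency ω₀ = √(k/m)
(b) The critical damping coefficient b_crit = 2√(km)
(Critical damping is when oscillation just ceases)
ω₀ = √(k/m) = √(48.8/0.27) = 13.44 rad/s
b_crit = 2√(km) = 2√(48.8×0.27) = 7.26 kg/s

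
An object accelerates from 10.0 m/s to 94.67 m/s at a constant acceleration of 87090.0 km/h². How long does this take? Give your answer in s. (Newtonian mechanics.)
t = (v - v₀)/a (with unit conversion) = 12.6 s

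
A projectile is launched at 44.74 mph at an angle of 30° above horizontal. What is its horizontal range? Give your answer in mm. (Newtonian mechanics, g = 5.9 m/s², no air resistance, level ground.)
R = v₀² sin(2θ) / g (with unit conversion) = 58720.0 mm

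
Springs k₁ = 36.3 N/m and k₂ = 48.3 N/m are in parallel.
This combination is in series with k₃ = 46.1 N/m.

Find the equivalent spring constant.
k₁₂ = k₁ + k₂ = 84.6 N/m (parallel)
1/k_eq = 1/k₁₂ + 1/k₃ → k_eq = 29.84 N/m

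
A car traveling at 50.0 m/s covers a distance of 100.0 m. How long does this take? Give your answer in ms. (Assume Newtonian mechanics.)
t = d/v (with unit conversion) = 2000.0 ms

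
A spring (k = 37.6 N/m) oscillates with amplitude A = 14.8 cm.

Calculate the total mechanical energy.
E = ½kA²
E = ½kA² = ½×37.6×(0.148)² = 0.4118 J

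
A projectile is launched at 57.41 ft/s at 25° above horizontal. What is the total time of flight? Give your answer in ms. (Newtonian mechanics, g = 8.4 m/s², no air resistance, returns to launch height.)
T = 2v₀sin(θ)/g (with unit conversion) = 1761.0 ms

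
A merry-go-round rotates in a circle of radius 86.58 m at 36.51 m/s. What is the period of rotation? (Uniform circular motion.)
T = 2πr/v = 2π×86.58/36.51 = 14.9 s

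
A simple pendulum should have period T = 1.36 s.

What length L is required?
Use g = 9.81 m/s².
T = 2π√(L/g) → L = g(T/2π)² = 9.81×(1.36/2π)² = 0.4596 m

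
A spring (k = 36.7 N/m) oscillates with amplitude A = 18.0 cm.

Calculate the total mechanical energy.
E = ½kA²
E = ½kA² = ½×36.7×(0.18)² = 0.5945 J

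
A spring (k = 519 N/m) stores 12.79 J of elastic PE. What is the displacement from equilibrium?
PE = ½kx² → x = √(2PE/k) = √(2×12.79/519) = 0.222 m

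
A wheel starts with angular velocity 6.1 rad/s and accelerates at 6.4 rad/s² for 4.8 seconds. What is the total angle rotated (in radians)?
θ = ω₀t + ½αt² = 6.1×4.8 + ½×6.4×4.8² = 103.01 rad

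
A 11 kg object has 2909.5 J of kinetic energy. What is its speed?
KE = ½mv² → v = √(2KE/m) = √(2×2909.5/11) = 23.0 m/s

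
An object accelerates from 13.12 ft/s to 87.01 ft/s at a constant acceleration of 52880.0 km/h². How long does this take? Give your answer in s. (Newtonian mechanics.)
t = (v - v₀)/a (with unit conversion) = 5.52 s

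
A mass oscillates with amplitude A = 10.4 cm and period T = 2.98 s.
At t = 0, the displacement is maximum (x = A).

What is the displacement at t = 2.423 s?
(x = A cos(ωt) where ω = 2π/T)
ω = 2π/T = 2π/2.98 = 2.108 rad/s
x = A cos(ωt) = 10.4×cos(2.108×2.423) = 4.015 cm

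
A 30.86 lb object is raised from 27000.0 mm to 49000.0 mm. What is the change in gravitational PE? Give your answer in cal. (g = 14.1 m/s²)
ΔPE = mg(h₂ − h₁) = 14 kg × 14.1 m/s² × (49 − 27) m = 4342 J = 1038.0 cal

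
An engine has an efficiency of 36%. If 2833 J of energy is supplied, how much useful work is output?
W_out = η × W_in = 0.36 × 2833 = 1019.9 J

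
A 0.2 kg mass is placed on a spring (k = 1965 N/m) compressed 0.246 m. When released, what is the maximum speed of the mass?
½kx² = ½mv² → v = x√(k/m) = 0.246×√(1965/0.2) = 24.38 m/s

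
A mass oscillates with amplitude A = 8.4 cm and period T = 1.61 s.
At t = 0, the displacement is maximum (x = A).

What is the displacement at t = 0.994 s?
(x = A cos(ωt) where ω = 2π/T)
ω = 2π/T = 2π/1.61 = 3.903 rad/s
x = A cos(ωt) = 8.4×cos(3.903×0.994) = -6.217 cm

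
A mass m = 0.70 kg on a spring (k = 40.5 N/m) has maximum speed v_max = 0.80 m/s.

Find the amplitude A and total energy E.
½mv²_max = ½kA² → A = v_max√(m/k) = 0.8×√(0.7/40.5) = 0.1052 m = 10.52 cm
E = ½mv²_max = ½×0.7×0.8² = 0.224 J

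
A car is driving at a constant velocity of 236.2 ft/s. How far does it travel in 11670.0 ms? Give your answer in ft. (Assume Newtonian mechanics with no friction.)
d = vt (with unit conversion) = 2756.0 ft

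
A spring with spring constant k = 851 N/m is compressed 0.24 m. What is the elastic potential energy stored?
PE = ½kx² = ½×851×0.24² = 24.51 J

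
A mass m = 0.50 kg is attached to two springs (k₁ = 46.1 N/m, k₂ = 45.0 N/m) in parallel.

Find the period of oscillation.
k_eq = k₁+k₂ = 91.1 N/m
T = 2π√(m/k_eq) = 2π√(0.5/91.1) = 0.4655 s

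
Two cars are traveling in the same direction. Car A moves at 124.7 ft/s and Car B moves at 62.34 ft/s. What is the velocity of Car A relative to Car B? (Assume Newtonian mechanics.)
v_rel = v_A - v_B = 124.7 - 62.34 = 62.36 ft/s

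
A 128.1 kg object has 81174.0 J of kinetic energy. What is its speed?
KE = ½mv² → v = √(2KE/m) = √(2×81174.0/128.1) = 35.6 m/s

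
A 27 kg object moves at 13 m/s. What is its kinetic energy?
KE = ½mv² = ½×27×13² = 2281.5 J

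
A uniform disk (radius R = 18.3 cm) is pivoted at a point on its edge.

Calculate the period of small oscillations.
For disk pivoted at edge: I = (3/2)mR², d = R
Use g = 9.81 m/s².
I/m = (3/2)R² = 0.05023 m²; d = R = 0.183 m
T = 2π√((3/2)R²/(gR)) = 2π√(3R/(2g)) = 1.051 s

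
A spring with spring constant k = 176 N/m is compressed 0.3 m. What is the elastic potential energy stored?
PE = ½kx² = ½×176×0.3² = 7.92 J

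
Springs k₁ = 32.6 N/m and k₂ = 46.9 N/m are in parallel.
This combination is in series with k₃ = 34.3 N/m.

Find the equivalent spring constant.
k₁₂ = k₁ + k₂ = 79.5 N/m (parallel)
1/k_eq = 1/k₁₂ + 1/k₃ → k_eq = 23.96 N/m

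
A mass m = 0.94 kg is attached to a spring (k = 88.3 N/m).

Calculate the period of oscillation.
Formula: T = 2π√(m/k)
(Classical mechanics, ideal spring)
T = 2π√(m/k) = 2π√(0.94/88.3) = 0.6483 s; f = 1/T = 1.543 Hz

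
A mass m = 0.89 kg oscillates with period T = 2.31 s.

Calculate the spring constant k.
T = 2π√(m/k) → k = m(2π/T)² = 0.89×(2π/2.31)² = 6.585 N/m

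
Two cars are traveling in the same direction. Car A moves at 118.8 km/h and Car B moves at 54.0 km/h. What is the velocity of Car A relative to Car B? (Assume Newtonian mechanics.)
v_rel = v_A - v_B = 118.8 - 54.0 = 64.8 km/h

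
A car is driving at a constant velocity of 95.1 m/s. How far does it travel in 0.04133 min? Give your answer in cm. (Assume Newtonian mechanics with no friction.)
d = vt (with unit conversion) = 23580.0 cm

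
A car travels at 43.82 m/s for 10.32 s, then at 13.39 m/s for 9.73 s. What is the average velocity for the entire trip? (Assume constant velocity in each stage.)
d₁ = v₁t₁ = 43.82 × 10.32 = 452.222 m
d₂ = v₂t₂ = 13.39 × 9.73 = 130.285 m
d_total = 582.51 m, t_total = 20.05 s
v_avg = d_total/t_total = 582.51/20.05 = 29.05 m/s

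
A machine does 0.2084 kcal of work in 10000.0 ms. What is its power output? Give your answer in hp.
P = W/t = 871.9 J / 10 s = 87.19 W = 0.1169 hp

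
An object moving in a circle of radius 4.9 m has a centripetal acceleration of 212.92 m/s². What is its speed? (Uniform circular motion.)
v = √(a_c × r) = √(212.92 × 4.9) = 32.3 m/s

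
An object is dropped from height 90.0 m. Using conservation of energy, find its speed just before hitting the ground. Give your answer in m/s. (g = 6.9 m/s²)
mgh = ½mv² → v = √(2gh) = √(2×6.9×90) = 35.24 m/s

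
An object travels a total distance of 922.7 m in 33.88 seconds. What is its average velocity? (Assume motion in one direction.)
v_avg = Δd / Δt = 922.7 / 33.88 = 27.23 m/s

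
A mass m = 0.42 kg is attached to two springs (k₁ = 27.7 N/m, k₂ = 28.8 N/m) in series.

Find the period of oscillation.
k_eq = k₁k₂/(k₁+k₂) = 14.12 N/m
T = 2π√(m/k_eq) = 2π√(0.42/14.12) = 1.084 s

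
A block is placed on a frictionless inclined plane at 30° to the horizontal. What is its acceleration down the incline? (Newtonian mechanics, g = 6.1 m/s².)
a = g sin(θ) = 6.1 × sin(30°) = 6.1 × 0.5 = 3.05 m/s²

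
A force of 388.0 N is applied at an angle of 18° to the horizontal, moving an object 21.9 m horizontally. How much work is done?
W = Fd cosθ = 388.0×21.9×cos(18°) = 8081.3 J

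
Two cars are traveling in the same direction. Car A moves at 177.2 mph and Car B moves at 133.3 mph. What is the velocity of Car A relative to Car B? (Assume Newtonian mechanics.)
v_rel = v_A - v_B = 177.2 - 133.3 = 43.9 mph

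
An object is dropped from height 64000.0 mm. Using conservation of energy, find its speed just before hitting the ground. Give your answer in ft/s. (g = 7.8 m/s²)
mgh = ½mv² → v = √(2gh) = √(2×7.8×64) = 31.6 m/s = 103.7 ft/s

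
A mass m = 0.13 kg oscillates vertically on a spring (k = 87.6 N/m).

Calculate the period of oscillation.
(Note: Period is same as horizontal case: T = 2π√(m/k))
T = 2π√(m/k) = 2π√(0.13/87.6) = 0.242 s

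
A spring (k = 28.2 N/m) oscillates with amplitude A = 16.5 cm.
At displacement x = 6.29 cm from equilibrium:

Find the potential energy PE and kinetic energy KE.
E_total = ½kA² = ½×28.2×(0.165)² = 0.3839 J
PE = ½kx² = ½×28.2×(0.0629)² = 0.05579 J
KE = E_total − PE = 0.3281 J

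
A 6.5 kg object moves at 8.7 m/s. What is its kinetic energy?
KE = ½mv² = ½×6.5×8.7² = 245.9925 J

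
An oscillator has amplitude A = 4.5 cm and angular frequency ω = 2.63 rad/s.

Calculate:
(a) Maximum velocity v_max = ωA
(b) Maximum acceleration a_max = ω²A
v_max = ωA = 2.63×0.045 = 0.1183 m/s
a_max = ω²A = 2.63²×0.045 = 0.3113 m/s²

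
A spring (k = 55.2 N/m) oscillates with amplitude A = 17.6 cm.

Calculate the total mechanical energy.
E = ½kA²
E = ½kA² = ½×55.2×(0.176)² = 0.8549 J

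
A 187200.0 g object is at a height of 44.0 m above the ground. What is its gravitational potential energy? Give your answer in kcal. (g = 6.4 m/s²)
PE = mgh = 187.2 kg × 6.4 m/s² × 44 m = 5.272e+04 J = 12.6 kcal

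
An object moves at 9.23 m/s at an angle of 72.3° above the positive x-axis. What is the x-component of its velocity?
vₓ = v cos(θ) = 9.23 × cos(72.3°) = 2.81 m/s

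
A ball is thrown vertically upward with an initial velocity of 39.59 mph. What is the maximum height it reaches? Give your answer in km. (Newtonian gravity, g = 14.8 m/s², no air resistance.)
h_max = v₀²/(2g) (with unit conversion) = 0.01058 km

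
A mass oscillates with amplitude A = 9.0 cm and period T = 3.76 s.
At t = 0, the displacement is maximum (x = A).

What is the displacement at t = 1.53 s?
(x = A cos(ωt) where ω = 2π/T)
ω = 2π/T = 2π/3.76 = 1.671 rad/s
x = A cos(ωt) = 9.0×cos(1.671×1.53) = -7.504 cm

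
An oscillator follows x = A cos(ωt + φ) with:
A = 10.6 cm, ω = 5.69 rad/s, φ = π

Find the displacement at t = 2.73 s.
x = A cos(ωt + φ) = 10.6×cos(5.69×2.73 + π) = 10.44 cm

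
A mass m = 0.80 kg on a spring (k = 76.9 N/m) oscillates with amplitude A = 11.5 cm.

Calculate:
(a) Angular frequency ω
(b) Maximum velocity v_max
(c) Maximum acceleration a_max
ω = √(k/m) = √(76.9/0.8) = 9.804 rad/s
v_max = ωA = 9.804×0.115 = 1.127 m/s
a_max = ω²A = 9.804²×0.115 = 11.05 m/s²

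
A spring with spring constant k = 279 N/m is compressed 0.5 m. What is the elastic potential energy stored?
PE = ½kx² = ½×279×0.5² = 34.88 J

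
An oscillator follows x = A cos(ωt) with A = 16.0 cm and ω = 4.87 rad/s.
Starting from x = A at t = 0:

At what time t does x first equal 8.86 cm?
cos(ωt) = x/A = 8.86/16.0 = 0.5537
ωt = arccos(0.5537) = 0.9839 rad
t = 0.9839/4.87 = 0.202 s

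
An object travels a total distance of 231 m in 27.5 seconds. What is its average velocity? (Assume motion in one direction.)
v_avg = Δd / Δt = 231 / 27.5 = 8.4 m/s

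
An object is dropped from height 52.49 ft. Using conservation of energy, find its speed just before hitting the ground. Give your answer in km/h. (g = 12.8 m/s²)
mgh = ½mv² → v = √(2gh) = √(2×12.8×16) = 20.24 m/s = 72.86 km/h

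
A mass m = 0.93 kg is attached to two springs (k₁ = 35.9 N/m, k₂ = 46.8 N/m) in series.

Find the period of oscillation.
k_eq = k₁k₂/(k₁+k₂) = 20.32 N/m
T = 2π√(m/k_eq) = 2π√(0.93/20.32) = 1.344 s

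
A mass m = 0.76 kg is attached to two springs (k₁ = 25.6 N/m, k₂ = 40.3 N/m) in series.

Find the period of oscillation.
k_eq = k₁k₂/(k₁+k₂) = 15.66 N/m
T = 2π√(m/k_eq) = 2π√(0.76/15.66) = 1.384 s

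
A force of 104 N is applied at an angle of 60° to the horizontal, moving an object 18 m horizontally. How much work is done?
W = Fd cosθ = 104×18×cos(60°) = 936.0 J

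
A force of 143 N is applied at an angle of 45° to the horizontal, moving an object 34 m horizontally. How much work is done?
W = Fd cosθ = 143×34×cos(45°) = 3438.0 J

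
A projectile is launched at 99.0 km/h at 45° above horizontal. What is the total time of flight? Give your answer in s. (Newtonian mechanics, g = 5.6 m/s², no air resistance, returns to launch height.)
T = 2v₀sin(θ)/g (with unit conversion) = 6.945 s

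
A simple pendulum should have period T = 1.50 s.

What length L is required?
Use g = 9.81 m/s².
T = 2π√(L/g) → L = g(T/2π)² = 9.81×(1.5/2π)² = 0.5591 m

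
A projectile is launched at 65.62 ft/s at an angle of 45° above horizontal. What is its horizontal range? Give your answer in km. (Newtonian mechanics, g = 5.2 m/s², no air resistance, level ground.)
R = v₀² sin(2θ) / g (with unit conversion) = 0.07693 km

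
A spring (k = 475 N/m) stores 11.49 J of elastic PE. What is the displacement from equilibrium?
PE = ½kx² → x = √(2PE/k) = √(2×11.49/475) = 0.22 m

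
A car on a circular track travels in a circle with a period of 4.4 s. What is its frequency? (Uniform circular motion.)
f = 1/T = 1/4.4 = 0.2273 Hz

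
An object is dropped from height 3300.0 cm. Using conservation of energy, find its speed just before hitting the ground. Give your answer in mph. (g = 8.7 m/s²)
mgh = ½mv² → v = √(2gh) = √(2×8.7×33) = 23.96 m/s = 53.6 mph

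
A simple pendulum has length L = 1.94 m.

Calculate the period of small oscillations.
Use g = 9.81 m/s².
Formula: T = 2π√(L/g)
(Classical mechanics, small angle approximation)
T = 2π√(L/g) = 2π√(1.94/9.81) = 2.794 s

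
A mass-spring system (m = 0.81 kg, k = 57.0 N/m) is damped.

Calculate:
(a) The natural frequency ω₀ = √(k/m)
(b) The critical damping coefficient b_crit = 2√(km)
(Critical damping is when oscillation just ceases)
ω₀ = √(k/m) = √(57.0/0.81) = 8.389 rad/s
b_crit = 2√(km) = 2√(57.0×0.81) = 13.59 kg/s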